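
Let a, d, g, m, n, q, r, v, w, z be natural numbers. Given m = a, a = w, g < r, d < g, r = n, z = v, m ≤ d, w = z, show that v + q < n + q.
w = z and z = v, thus w = v. From m = a and a = w, m = w. Since m ≤ d, w ≤ d. Because d < g, w < g. Since w = v, v < g. Because r = n and g < r, g < n. v < g, so v < n. Then v + q < n + q.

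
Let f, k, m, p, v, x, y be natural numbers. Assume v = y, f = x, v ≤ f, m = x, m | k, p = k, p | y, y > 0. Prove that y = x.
f = x and v ≤ f, so v ≤ x. v = y, so y ≤ x. From m = x and m | k, x | k. p = k and p | y, thus k | y. x | k, so x | y. From y > 0, x ≤ y. y ≤ x, so y = x.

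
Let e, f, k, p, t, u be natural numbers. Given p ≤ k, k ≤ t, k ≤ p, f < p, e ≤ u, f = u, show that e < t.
From p ≤ k and k ≤ p, p = k. Because f = u and f < p, u < p. Since p = k, u < k. k ≤ t, so u < t. Since e ≤ u, e < t.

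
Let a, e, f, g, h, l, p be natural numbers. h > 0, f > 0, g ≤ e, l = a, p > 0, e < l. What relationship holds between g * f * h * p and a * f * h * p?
g * f * h * p < a * f * h * p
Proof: Because g ≤ e and e < l, g < l. l = a, so g < a. Since f > 0, by multiplying by a positive, g * f < a * f. Combined with h > 0, by multiplying by a positive, g * f * h < a * f * h. Since p > 0, by multiplying by a positive, g * f * h * p < a * f * h * p.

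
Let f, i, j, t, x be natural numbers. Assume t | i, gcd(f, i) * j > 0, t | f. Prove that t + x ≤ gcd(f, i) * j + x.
From t | f and t | i, t | gcd(f, i). Then t | gcd(f, i) * j. gcd(f, i) * j > 0, so t ≤ gcd(f, i) * j. Then t + x ≤ gcd(f, i) * j + x.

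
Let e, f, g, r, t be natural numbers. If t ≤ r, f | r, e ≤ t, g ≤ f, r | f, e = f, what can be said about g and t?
g ≤ t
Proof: e = f and e ≤ t, thus f ≤ t. r | f and f | r, so r = f. t ≤ r, so t ≤ f. f ≤ t, so f = t. g ≤ f, so g ≤ t.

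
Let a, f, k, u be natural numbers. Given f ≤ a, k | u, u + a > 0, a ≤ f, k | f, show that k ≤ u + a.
f ≤ a and a ≤ f, so f = a. From k | f, k | a. Since k | u, k | u + a. Since u + a > 0, k ≤ u + a.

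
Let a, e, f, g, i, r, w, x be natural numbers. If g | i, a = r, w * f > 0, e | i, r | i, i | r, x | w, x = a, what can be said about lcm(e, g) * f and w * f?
lcm(e, g) * f ≤ w * f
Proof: e | i and g | i, therefore lcm(e, g) | i. Since r | i and i | r, r = i. Since a = r, a = i. x = a and x | w, thus a | w. Because a = i, i | w. lcm(e, g) | i, so lcm(e, g) | w. Then lcm(e, g) * f | w * f. Since w * f > 0, lcm(e, g) * f ≤ w * f.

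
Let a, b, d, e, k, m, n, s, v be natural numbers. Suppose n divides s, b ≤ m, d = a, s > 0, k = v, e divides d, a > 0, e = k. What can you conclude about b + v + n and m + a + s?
b + v + n ≤ m + a + s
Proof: d = a and e divides d, so e divides a. Since e = k, k divides a. a > 0, so k ≤ a. k = v, so v ≤ a. Since n divides s and s > 0, n ≤ s. v ≤ a, so v + n ≤ a + s. b ≤ m, so b + v + n ≤ m + a + s.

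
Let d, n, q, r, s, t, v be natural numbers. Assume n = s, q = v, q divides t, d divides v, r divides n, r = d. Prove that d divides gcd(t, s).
Because q = v and q divides t, v divides t. Since d divides v, d divides t. r = d and r divides n, thus d divides n. Because n = s, d divides s. Since d divides t, d divides gcd(t, s).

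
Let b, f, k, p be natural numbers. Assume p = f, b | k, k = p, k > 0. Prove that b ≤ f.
k = p and p = f, so k = f. Because b | k and k > 0, b ≤ k. From k = f, b ≤ f.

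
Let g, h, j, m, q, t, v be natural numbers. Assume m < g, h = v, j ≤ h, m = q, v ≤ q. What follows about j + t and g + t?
j + t < g + t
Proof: From h = v and j ≤ h, j ≤ v. v ≤ q, so j ≤ q. m = q and m < g, thus q < g. Since j ≤ q, j < g. Then j + t < g + t.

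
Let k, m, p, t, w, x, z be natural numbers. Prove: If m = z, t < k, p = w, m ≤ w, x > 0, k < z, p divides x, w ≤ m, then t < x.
t < k and k < z, therefore t < z. Since w ≤ m and m ≤ w, w = m. Since m = z, w = z. p = w and p divides x, therefore w divides x. Since x > 0, w ≤ x. w = z, so z ≤ x. Since t < z, t < x.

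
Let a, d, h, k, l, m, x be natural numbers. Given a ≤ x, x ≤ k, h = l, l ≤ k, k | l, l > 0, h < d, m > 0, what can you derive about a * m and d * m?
a * m < d * m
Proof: Since a ≤ x and x ≤ k, a ≤ k. From k | l and l > 0, k ≤ l. Because l ≤ k, l = k. h = l, so h = k. Since h < d, k < d. Since a ≤ k, a < d. Since m > 0, a * m < d * m.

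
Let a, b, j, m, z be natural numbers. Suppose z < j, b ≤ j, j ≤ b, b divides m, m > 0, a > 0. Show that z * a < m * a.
b ≤ j and j ≤ b, therefore b = j. b divides m, so j divides m. Since m > 0, j ≤ m. From z < j, z < m. From a > 0, by multiplying by a positive, z * a < m * a.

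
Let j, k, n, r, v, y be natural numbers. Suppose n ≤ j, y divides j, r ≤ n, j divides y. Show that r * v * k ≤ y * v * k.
Because j divides y and y divides j, j = y. r ≤ n and n ≤ j, therefore r ≤ j. Since j = y, r ≤ y. By multiplying by a non-negative, r * v ≤ y * v. By multiplying by a non-negative, r * v * k ≤ y * v * k.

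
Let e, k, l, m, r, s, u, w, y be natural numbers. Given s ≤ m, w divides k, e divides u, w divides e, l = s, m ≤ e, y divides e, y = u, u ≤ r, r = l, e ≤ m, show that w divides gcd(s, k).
r = l and l = s, hence r = s. Since y = u and y divides e, u divides e. Since e divides u, u = e. Since u ≤ r, e ≤ r. Because r = s, e ≤ s. m ≤ e and e ≤ m, therefore m = e. s ≤ m, so s ≤ e. e ≤ s, so e = s. Since w divides e, w divides s. Since w divides k, w divides gcd(s, k).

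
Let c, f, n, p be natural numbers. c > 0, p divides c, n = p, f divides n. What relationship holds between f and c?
f ≤ c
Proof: Since n = p and f divides n, f divides p. Since p divides c, f divides c. Since c > 0, f ≤ c.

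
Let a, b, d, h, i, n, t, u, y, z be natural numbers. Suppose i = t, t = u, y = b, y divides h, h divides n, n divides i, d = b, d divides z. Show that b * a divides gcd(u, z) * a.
i = t and t = u, thus i = u. y divides h and h divides n, hence y divides n. n divides i, so y divides i. Since y = b, b divides i. i = u, so b divides u. d = b and d divides z, hence b divides z. b divides u, so b divides gcd(u, z). Then b * a divides gcd(u, z) * a.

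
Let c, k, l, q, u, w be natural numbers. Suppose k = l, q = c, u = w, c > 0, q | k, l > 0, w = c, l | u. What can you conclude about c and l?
c = l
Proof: u = w and w = c, hence u = c. l | u, so l | c. Since c > 0, l ≤ c. q = c and q | k, thus c | k. Since k = l, c | l. Since l > 0, c ≤ l. Since l ≤ c, l = c. Then c = l.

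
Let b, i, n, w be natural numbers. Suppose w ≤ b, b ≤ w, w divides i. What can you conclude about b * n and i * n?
b * n divides i * n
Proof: w ≤ b and b ≤ w, hence w = b. w divides i, so b divides i. Then b * n divides i * n.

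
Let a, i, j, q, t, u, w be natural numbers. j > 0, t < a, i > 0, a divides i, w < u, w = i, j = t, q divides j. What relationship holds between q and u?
q < u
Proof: From q divides j and j > 0, q ≤ j. Since j = t, q ≤ t. Since a divides i and i > 0, a ≤ i. t < a, so t < i. Since q ≤ t, q < i. Since w = i and w < u, i < u. From q < i, q < u.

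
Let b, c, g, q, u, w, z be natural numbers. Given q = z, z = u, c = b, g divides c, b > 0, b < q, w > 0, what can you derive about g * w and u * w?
g * w < u * w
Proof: From q = z and z = u, q = u. Because c = b and g divides c, g divides b. Because b > 0, g ≤ b. b < q, so g < q. q = u, so g < u. Since w > 0, by multiplying by a positive, g * w < u * w.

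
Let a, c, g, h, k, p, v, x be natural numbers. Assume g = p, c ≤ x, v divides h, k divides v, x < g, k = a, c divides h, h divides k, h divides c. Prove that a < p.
c divides h and h divides c, thus c = h. k divides v and v divides h, so k divides h. Since h divides k, h = k. c = h, so c = k. c ≤ x, so k ≤ x. Since k = a, a ≤ x. g = p and x < g, thus x < p. a ≤ x, so a < p.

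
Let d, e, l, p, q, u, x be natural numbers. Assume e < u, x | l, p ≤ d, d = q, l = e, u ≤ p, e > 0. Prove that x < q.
Since l = e and x | l, x | e. Since e > 0, x ≤ e. Since d = q and p ≤ d, p ≤ q. u ≤ p, so u ≤ q. Because e < u, e < q. x ≤ e, so x < q.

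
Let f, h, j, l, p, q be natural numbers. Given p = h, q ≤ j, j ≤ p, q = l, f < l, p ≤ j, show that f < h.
j ≤ p and p ≤ j, thus j = p. p = h, so j = h. From q = l and q ≤ j, l ≤ j. Since j = h, l ≤ h. f < l, so f < h.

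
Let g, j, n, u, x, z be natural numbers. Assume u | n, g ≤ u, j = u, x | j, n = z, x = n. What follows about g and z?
g ≤ z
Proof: j = u and x | j, hence x | u. Because x = n, n | u. Since u | n, u = n. n = z, so u = z. g ≤ u, so g ≤ z.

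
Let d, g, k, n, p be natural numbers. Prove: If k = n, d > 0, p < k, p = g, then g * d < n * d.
Because k = n and p < k, p < n. p = g, so g < n. Using d > 0, by multiplying by a positive, g * d < n * d.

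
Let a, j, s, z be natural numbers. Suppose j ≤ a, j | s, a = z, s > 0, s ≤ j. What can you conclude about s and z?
s ≤ z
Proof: j | s and s > 0, so j ≤ s. s ≤ j, so j = s. a = z and j ≤ a, thus j ≤ z. j = s, so s ≤ z.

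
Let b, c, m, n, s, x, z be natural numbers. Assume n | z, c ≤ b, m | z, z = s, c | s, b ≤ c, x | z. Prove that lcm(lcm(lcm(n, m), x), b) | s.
n | z and m | z, thus lcm(n, m) | z. x | z, so lcm(lcm(n, m), x) | z. z = s, so lcm(lcm(n, m), x) | s. c ≤ b and b ≤ c, so c = b. Since c | s, b | s. lcm(lcm(n, m), x) | s, so lcm(lcm(lcm(n, m), x), b) | s.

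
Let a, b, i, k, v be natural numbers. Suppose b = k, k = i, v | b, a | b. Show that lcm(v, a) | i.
b = k and k = i, so b = i. v | b and a | b, so lcm(v, a) | b. Since b = i, lcm(v, a) | i.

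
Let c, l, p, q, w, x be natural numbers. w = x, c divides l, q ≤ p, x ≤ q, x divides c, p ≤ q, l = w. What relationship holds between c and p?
c ≤ p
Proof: From l = w and w = x, l = x. c divides l, so c divides x. Since x divides c, x = c. From q ≤ p and p ≤ q, q = p. Because x ≤ q, x ≤ p. x = c, so c ≤ p.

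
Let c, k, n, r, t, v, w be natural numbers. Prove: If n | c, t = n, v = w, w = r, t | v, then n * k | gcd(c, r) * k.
v = w and w = r, thus v = r. t | v, so t | r. Since t = n, n | r. n | c, so n | gcd(c, r). Then n * k | gcd(c, r) * k.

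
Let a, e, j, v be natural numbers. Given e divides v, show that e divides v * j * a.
Because e divides v, e divides v * j. Then e divides v * j * a.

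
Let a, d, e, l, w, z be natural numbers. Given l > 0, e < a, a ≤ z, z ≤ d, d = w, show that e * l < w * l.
a ≤ z and z ≤ d, therefore a ≤ d. e < a, so e < d. d = w, so e < w. l > 0, so e * l < w * l.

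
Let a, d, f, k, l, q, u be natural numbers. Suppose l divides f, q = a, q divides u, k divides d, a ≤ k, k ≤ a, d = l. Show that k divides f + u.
d = l and k divides d, hence k divides l. Because l divides f, k divides f. Because a ≤ k and k ≤ a, a = k. Since q = a and q divides u, a divides u. a = k, so k divides u. k divides f, so k divides f + u.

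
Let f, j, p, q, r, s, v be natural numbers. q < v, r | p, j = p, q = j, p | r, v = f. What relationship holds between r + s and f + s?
r + s < f + s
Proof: Since q = j and j = p, q = p. p | r and r | p, so p = r. Since q = p, q = r. q < v, so r < v. Since v = f, r < f. Then r + s < f + s.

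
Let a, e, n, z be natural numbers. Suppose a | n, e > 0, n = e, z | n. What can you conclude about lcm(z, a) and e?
lcm(z, a) ≤ e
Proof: From z | n and a | n, lcm(z, a) | n. Since n = e, lcm(z, a) | e. e > 0, so lcm(z, a) ≤ e.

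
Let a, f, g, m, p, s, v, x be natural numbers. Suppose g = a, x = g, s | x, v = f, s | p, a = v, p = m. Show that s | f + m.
Since g = a and a = v, g = v. v = f, so g = f. x = g and s | x, hence s | g. g = f, so s | f. p = m and s | p, therefore s | m. s | f, so s | f + m.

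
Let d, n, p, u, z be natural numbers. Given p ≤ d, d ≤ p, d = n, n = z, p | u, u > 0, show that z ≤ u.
p ≤ d and d ≤ p, so p = d. Since d = n, p = n. Since n = z, p = z. p | u and u > 0, so p ≤ u. p = z, so z ≤ u.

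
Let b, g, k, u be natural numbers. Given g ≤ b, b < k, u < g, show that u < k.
Because u < g and g ≤ b, u < b. Since b < k, u < k.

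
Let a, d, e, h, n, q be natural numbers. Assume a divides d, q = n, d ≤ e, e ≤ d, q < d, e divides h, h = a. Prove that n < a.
e ≤ d and d ≤ e, therefore e = d. Because h = a and e divides h, e divides a. Since e = d, d divides a. From a divides d, d = a. q = n and q < d, so n < d. d = a, so n < a.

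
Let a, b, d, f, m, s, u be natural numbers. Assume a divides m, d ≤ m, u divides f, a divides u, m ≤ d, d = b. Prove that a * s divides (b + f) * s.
m ≤ d and d ≤ m, hence m = d. Since d = b, m = b. a divides m, so a divides b. a divides u and u divides f, hence a divides f. Since a divides b, a divides b + f. Then a * s divides (b + f) * s.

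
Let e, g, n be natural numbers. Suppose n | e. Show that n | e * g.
n | e. By divisibility extends to multiples, n | e * g.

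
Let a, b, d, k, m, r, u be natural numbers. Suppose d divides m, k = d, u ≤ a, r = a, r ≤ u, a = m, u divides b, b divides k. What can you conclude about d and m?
d = m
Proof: r = a and r ≤ u, therefore a ≤ u. u ≤ a, so u = a. a = m, so u = m. u divides b and b divides k, so u divides k. Because u = m, m divides k. Since k = d, m divides d. Since d divides m, d = m.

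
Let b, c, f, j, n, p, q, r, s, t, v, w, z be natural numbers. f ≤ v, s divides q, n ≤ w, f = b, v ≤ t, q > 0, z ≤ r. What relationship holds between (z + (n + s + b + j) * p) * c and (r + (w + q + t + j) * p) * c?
(z + (n + s + b + j) * p) * c ≤ (r + (w + q + t + j) * p) * c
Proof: s divides q and q > 0, thus s ≤ q. From n ≤ w, n + s ≤ w + q. f ≤ v and v ≤ t, hence f ≤ t. f = b, so b ≤ t. Then b + j ≤ t + j. n + s ≤ w + q, so n + s + b + j ≤ w + q + t + j. By multiplying by a non-negative, (n + s + b + j) * p ≤ (w + q + t + j) * p. Because z ≤ r, z + (n + s + b + j) * p ≤ r + (w + q + t + j) * p. By multiplying by a non-negative, (z + (n + s + b + j) * p) * c ≤ (r + (w + q + t + j) * p) * c.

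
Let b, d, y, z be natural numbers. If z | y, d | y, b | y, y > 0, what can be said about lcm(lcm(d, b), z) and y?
lcm(lcm(d, b), z) ≤ y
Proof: From d | y and b | y, lcm(d, b) | y. z | y, so lcm(lcm(d, b), z) | y. Since y > 0, lcm(lcm(d, b), z) ≤ y.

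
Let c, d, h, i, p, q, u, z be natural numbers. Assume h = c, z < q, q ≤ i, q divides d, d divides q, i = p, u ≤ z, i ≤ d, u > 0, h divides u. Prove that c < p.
Because d divides q and q divides d, d = q. i ≤ d, so i ≤ q. q ≤ i, so q = i. i = p, so q = p. Since h divides u and u > 0, h ≤ u. u ≤ z, so h ≤ z. Since h = c, c ≤ z. Since z < q, c < q. Since q = p, c < p.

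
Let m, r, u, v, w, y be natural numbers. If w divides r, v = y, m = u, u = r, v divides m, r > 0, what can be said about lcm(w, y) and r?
lcm(w, y) ≤ r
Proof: m = u and u = r, thus m = r. v divides m, so v divides r. Because v = y, y divides r. Because w divides r, lcm(w, y) divides r. Since r > 0, lcm(w, y) ≤ r.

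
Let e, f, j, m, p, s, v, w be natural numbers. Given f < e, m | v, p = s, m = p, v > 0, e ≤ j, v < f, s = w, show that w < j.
m = p and p = s, thus m = s. s = w, so m = w. m | v and v > 0, so m ≤ v. v < f and f < e, so v < e. From m ≤ v, m < e. Because e ≤ j, m < j. m = w, so w < j.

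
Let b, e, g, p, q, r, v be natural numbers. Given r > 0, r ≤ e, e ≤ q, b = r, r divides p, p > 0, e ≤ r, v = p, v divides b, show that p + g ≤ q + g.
From e ≤ r and r ≤ e, e = r. Because r divides p and p > 0, r ≤ p. Since b = r and v divides b, v divides r. From r > 0, v ≤ r. v = p, so p ≤ r. r ≤ p, so r = p. e = r, so e = p. Since e ≤ q, p ≤ q. Then p + g ≤ q + g.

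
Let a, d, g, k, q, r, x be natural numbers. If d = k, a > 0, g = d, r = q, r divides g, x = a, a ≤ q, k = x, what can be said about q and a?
q = a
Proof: k = x and x = a, thus k = a. Because d = k, d = a. g = d and r divides g, so r divides d. Because r = q, q divides d. From d = a, q divides a. a > 0, so q ≤ a. Since a ≤ q, q = a.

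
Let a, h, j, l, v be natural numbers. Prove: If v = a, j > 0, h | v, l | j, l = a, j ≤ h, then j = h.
v = a and h | v, thus h | a. Since l = a and l | j, a | j. Since h | a, h | j. j > 0, so h ≤ j. j ≤ h, so h = j. Then j = h.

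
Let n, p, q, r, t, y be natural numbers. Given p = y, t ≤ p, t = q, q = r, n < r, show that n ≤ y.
From t = q and q = r, t = r. Since t ≤ p, r ≤ p. Since n < r, n < p. Since p = y, n < y. Then n ≤ y.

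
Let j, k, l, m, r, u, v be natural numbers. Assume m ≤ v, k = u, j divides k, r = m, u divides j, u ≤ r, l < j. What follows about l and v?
l < v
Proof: Since k = u and j divides k, j divides u. Since u divides j, j = u. l < j, so l < u. Because r = m and u ≤ r, u ≤ m. From l < u, l < m. Because m ≤ v, l < v.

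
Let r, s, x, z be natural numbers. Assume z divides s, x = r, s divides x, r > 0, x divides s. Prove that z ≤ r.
s divides x and x divides s, hence s = x. From x = r, s = r. z divides s, so z divides r. Because r > 0, z ≤ r.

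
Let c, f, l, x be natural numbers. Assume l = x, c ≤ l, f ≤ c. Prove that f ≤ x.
l = x and c ≤ l, therefore c ≤ x. f ≤ c, so f ≤ x.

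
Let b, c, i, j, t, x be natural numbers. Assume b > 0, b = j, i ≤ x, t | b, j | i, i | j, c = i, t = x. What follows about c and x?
c = x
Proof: Because j | i and i | j, j = i. Since b = j, b = i. From t = x and t | b, x | b. Since b > 0, x ≤ b. Since b = i, x ≤ i. i ≤ x, so i = x. c = i, so c = x.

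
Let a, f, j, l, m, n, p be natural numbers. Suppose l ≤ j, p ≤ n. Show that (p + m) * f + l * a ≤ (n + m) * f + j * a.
p ≤ n, so p + m ≤ n + m. By multiplying by a non-negative, (p + m) * f ≤ (n + m) * f. Since l ≤ j, by multiplying by a non-negative, l * a ≤ j * a. From (p + m) * f ≤ (n + m) * f, (p + m) * f + l * a ≤ (n + m) * f + j * a.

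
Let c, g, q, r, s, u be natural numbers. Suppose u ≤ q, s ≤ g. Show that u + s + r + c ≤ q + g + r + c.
u ≤ q and s ≤ g, therefore u + s ≤ q + g. Then u + s + r ≤ q + g + r. Then u + s + r + c ≤ q + g + r + c.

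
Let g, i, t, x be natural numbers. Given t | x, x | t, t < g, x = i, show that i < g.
t | x and x | t, therefore t = x. Since x = i, t = i. t < g, so i < g.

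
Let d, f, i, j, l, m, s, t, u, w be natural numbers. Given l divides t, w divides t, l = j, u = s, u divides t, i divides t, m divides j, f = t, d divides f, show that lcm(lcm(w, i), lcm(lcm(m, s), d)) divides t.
w divides t and i divides t, hence lcm(w, i) divides t. Because l = j and l divides t, j divides t. Since m divides j, m divides t. u = s and u divides t, so s divides t. m divides t, so lcm(m, s) divides t. f = t and d divides f, thus d divides t. lcm(m, s) divides t, so lcm(lcm(m, s), d) divides t. lcm(w, i) divides t, so lcm(lcm(w, i), lcm(lcm(m, s), d)) divides t.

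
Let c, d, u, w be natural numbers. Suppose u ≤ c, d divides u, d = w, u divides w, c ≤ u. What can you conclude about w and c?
w = c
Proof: From d = w and d divides u, w divides u. From u divides w, w = u. Since u ≤ c and c ≤ u, u = c. w = u, so w = c.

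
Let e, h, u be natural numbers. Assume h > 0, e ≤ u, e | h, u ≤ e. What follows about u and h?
u ≤ h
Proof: Because e ≤ u and u ≤ e, e = u. e | h and h > 0, hence e ≤ h. e = u, so u ≤ h.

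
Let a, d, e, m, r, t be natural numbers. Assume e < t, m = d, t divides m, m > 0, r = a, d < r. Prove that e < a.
Since t divides m and m > 0, t ≤ m. m = d, so t ≤ d. Since e < t, e < d. r = a and d < r, thus d < a. e < d, so e < a.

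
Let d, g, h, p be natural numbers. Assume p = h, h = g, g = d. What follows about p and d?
p = d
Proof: Since p = h and h = g, p = g. g = d, so p = d.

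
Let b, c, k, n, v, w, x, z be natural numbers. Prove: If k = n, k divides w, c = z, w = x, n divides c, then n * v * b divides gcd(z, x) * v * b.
Since c = z and n divides c, n divides z. Because w = x and k divides w, k divides x. Since k = n, n divides x. Since n divides z, n divides gcd(z, x). Then n * v divides gcd(z, x) * v. Then n * v * b divides gcd(z, x) * v * b.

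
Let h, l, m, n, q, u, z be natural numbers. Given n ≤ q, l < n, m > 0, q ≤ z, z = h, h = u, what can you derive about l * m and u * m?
l * m < u * m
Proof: z = h and h = u, so z = u. n ≤ q and q ≤ z, hence n ≤ z. Since l < n, l < z. Since z = u, l < u. Since m > 0, by multiplying by a positive, l * m < u * m.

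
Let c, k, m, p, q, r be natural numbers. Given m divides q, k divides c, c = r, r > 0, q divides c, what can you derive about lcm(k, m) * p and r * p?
lcm(k, m) * p ≤ r * p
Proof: m divides q and q divides c, thus m divides c. k divides c, so lcm(k, m) divides c. c = r, so lcm(k, m) divides r. Since r > 0, lcm(k, m) ≤ r. By multiplying by a non-negative, lcm(k, m) * p ≤ r * p.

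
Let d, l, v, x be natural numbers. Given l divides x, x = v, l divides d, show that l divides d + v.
x = v and l divides x, therefore l divides v. Since l divides d, l divides d + v.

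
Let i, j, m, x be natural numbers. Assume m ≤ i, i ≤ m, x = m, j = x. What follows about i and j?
i = j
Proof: j = x and x = m, hence j = m. m ≤ i and i ≤ m, so m = i. j = m, so j = i. Then i = j.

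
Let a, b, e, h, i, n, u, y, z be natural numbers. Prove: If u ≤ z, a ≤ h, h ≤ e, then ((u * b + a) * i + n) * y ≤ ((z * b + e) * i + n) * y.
u ≤ z, therefore u * b ≤ z * b. Since a ≤ h and h ≤ e, a ≤ e. u * b ≤ z * b, so u * b + a ≤ z * b + e. Then (u * b + a) * i ≤ (z * b + e) * i. Then (u * b + a) * i + n ≤ (z * b + e) * i + n. Then ((u * b + a) * i + n) * y ≤ ((z * b + e) * i + n) * y.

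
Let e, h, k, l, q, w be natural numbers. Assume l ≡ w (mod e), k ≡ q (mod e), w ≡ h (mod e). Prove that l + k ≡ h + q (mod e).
Since l ≡ w (mod e) and w ≡ h (mod e), l ≡ h (mod e). Since k ≡ q (mod e), by adding congruences, l + k ≡ h + q (mod e).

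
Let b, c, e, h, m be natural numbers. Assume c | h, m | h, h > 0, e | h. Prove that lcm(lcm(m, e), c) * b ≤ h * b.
Since m | h and e | h, lcm(m, e) | h. Since c | h, lcm(lcm(m, e), c) | h. Since h > 0, lcm(lcm(m, e), c) ≤ h. Then lcm(lcm(m, e), c) * b ≤ h * b.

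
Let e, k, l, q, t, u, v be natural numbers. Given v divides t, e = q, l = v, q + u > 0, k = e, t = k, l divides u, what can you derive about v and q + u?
v ≤ q + u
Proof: t = k and k = e, therefore t = e. From v divides t, v divides e. e = q, so v divides q. l = v and l divides u, hence v divides u. Since v divides q, v divides q + u. q + u > 0, so v ≤ q + u.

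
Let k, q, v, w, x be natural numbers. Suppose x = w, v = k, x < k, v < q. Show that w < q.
v = k and v < q, hence k < q. Since x < k, x < q. x = w, so w < q.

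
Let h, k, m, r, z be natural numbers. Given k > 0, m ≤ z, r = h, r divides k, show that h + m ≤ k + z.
r divides k and k > 0, therefore r ≤ k. r = h, so h ≤ k. Because m ≤ z, h + m ≤ k + z.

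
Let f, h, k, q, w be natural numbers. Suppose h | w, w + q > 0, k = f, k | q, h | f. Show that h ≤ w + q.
k = f and k | q, hence f | q. Since h | f, h | q. Since h | w, h | w + q. Since w + q > 0, h ≤ w + q.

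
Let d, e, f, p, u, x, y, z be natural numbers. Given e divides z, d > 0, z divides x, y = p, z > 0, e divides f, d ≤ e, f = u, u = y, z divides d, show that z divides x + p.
From e divides z and z > 0, e ≤ z. From z divides d and d > 0, z ≤ d. d ≤ e, so z ≤ e. Since e ≤ z, e = z. f = u and e divides f, thus e divides u. u = y, so e divides y. Since y = p, e divides p. Since e = z, z divides p. Because z divides x, z divides x + p.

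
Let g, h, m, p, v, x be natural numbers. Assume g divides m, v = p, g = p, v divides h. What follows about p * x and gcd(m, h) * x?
p * x divides gcd(m, h) * x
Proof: g = p and g divides m, hence p divides m. v = p and v divides h, hence p divides h. Since p divides m, p divides gcd(m, h). Then p * x divides gcd(m, h) * x.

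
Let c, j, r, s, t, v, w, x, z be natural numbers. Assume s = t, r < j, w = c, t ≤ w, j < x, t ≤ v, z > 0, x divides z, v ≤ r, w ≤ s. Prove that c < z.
s = t and w ≤ s, so w ≤ t. t ≤ w, so t = w. Since w = c, t = c. r < j and j < x, hence r < x. Since v ≤ r, v < x. Because x divides z and z > 0, x ≤ z. Since v < x, v < z. t ≤ v, so t < z. Since t = c, c < z.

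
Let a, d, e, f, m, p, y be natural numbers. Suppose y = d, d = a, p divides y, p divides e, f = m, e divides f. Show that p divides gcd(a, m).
From y = d and d = a, y = a. p divides y, so p divides a. Since f = m and e divides f, e divides m. Since p divides e, p divides m. Since p divides a, p divides gcd(a, m).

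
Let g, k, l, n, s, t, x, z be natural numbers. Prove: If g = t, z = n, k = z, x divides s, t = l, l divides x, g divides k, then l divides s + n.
l divides x and x divides s, thus l divides s. k = z and z = n, therefore k = n. g = t and g divides k, so t divides k. Because t = l, l divides k. Since k = n, l divides n. l divides s, so l divides s + n.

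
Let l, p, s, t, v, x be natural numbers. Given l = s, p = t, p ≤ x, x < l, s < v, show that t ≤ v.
Because p ≤ x and x < l, p < l. Since p = t, t < l. Because l = s, t < s. s < v, so t < v. Then t ≤ v.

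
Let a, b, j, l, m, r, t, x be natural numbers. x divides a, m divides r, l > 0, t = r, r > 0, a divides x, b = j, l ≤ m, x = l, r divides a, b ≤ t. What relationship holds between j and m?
j ≤ m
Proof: From a divides x and x divides a, a = x. From x = l, a = l. Since r divides a, r divides l. Since l > 0, r ≤ l. l ≤ m, so r ≤ m. m divides r and r > 0, so m ≤ r. r ≤ m, so r = m. t = r, so t = m. b ≤ t, so b ≤ m. b = j, so j ≤ m.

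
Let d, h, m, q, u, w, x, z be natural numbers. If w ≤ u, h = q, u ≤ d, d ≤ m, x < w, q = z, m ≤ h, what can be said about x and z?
x < z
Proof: w ≤ u and u ≤ d, so w ≤ d. x < w, so x < d. h = q and m ≤ h, hence m ≤ q. d ≤ m, so d ≤ q. Since q = z, d ≤ z. Since x < d, x < z.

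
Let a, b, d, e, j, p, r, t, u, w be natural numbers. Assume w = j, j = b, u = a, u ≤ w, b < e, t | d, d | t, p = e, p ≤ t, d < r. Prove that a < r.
Since w = j and j = b, w = b. u = a and u ≤ w, so a ≤ w. Since w = b, a ≤ b. t | d and d | t, hence t = d. From p = e and p ≤ t, e ≤ t. t = d, so e ≤ d. b < e, so b < d. d < r, so b < r. a ≤ b, so a < r.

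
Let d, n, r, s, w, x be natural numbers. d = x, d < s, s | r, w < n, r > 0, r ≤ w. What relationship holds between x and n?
x < n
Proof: s | r and r > 0, therefore s ≤ r. r ≤ w, so s ≤ w. d < s, so d < w. d = x, so x < w. w < n, so x < n.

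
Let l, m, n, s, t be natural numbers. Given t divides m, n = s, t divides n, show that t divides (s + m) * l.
n = s and t divides n, so t divides s. Since t divides m, t divides s + m. Then t divides (s + m) * l.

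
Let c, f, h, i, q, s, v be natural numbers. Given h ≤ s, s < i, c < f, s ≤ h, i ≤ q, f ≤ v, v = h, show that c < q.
h ≤ s and s ≤ h, thus h = s. Because v = h and f ≤ v, f ≤ h. h = s, so f ≤ s. s < i, so f < i. Because i ≤ q, f < q. c < f, so c < q.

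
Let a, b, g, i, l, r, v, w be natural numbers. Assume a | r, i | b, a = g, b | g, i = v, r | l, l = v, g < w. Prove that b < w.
a | r and r | l, therefore a | l. Since a = g, g | l. l = v, so g | v. i = v and i | b, therefore v | b. g | v, so g | b. Since b | g, g = b. Since g < w, b < w.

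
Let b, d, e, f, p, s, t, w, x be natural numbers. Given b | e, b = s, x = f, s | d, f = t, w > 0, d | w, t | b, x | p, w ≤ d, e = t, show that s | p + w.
Since e = t and b | e, b | t. Since t | b, t = b. Since f = t, f = b. b = s, so f = s. Because x = f and x | p, f | p. f = s, so s | p. Since d | w and w > 0, d ≤ w. w ≤ d, so d = w. Since s | d, s | w. Since s | p, s | p + w.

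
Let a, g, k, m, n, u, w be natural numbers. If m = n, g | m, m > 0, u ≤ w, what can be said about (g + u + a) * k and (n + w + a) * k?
(g + u + a) * k ≤ (n + w + a) * k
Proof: From g | m and m > 0, g ≤ m. Since m = n, g ≤ n. u ≤ w, so g + u ≤ n + w. Then g + u + a ≤ n + w + a. Then (g + u + a) * k ≤ (n + w + a) * k.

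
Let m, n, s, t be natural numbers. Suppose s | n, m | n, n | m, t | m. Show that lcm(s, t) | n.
From m | n and n | m, m = n. t | m, so t | n. Since s | n, lcm(s, t) | n.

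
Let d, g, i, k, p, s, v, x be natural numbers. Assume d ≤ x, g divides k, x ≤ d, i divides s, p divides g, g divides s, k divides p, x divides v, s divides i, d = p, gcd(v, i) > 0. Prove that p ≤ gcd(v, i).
Because x ≤ d and d ≤ x, x = d. Since d = p, x = p. Since x divides v, p divides v. s divides i and i divides s, hence s = i. g divides k and k divides p, thus g divides p. p divides g, so g = p. g divides s, so p divides s. s = i, so p divides i. p divides v, so p divides gcd(v, i). Since gcd(v, i) > 0, p ≤ gcd(v, i).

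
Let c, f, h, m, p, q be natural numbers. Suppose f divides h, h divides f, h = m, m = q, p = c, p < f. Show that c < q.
Because f divides h and h divides f, f = h. h = m, so f = m. Since m = q, f = q. p = c and p < f, thus c < f. Since f = q, c < q.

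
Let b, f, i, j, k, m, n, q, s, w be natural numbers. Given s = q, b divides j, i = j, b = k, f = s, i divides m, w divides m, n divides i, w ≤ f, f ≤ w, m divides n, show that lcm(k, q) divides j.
b = k and b divides j, therefore k divides j. f = s and s = q, thus f = q. From m divides n and n divides i, m divides i. Since i divides m, m = i. From w ≤ f and f ≤ w, w = f. Since w divides m, f divides m. Since m = i, f divides i. i = j, so f divides j. f = q, so q divides j. Since k divides j, lcm(k, q) divides j.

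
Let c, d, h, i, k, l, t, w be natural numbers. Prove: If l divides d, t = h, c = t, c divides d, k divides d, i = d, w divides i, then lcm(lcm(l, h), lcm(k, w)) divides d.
c = t and c divides d, therefore t divides d. Since t = h, h divides d. Since l divides d, lcm(l, h) divides d. From i = d and w divides i, w divides d. Since k divides d, lcm(k, w) divides d. Since lcm(l, h) divides d, lcm(lcm(l, h), lcm(k, w)) divides d.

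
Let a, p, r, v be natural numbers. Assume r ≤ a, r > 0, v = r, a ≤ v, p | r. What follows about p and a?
p ≤ a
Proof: From v = r and a ≤ v, a ≤ r. Since r ≤ a, r = a. Since p | r and r > 0, p ≤ r. r = a, so p ≤ a.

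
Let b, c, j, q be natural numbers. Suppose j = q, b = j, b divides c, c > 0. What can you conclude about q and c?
q ≤ c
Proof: Since b = j and b divides c, j divides c. j = q, so q divides c. Since c > 0, q ≤ c.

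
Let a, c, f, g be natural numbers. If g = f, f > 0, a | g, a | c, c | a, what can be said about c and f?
c ≤ f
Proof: Since a | c and c | a, a = c. g = f and a | g, thus a | f. From f > 0, a ≤ f. From a = c, c ≤ f.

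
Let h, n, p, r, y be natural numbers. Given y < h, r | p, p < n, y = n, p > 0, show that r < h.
r | p and p > 0, hence r ≤ p. Since p < n, r < n. Since y = n and y < h, n < h. Since r < n, r < h.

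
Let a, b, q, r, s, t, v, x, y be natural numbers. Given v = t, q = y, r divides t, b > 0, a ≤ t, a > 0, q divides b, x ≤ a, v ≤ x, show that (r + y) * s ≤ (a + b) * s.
From v = t and v ≤ x, t ≤ x. Since x ≤ a, t ≤ a. Since a ≤ t, t = a. Because r divides t, r divides a. a > 0, so r ≤ a. Since q = y and q divides b, y divides b. b > 0, so y ≤ b. From r ≤ a, r + y ≤ a + b. By multiplying by a non-negative, (r + y) * s ≤ (a + b) * s.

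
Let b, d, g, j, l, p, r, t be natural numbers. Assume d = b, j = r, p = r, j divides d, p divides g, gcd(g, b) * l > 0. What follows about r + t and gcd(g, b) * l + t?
r + t ≤ gcd(g, b) * l + t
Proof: Because p = r and p divides g, r divides g. Since d = b and j divides d, j divides b. j = r, so r divides b. Since r divides g, r divides gcd(g, b). Then r divides gcd(g, b) * l. Since gcd(g, b) * l > 0, r ≤ gcd(g, b) * l. Then r + t ≤ gcd(g, b) * l + t.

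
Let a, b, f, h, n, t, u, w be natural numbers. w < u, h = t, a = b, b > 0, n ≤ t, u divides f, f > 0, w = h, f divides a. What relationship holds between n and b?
n < b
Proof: w = h and h = t, thus w = t. u divides f and f > 0, hence u ≤ f. Since w < u, w < f. w = t, so t < f. a = b and f divides a, so f divides b. b > 0, so f ≤ b. Since t < f, t < b. n ≤ t, so n < b.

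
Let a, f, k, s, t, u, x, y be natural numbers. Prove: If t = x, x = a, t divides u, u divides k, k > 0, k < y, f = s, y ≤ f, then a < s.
t = x and x = a, so t = a. t divides u and u divides k, thus t divides k. Since k > 0, t ≤ k. From k < y, t < y. Since f = s and y ≤ f, y ≤ s. From t < y, t < s. Since t = a, a < s.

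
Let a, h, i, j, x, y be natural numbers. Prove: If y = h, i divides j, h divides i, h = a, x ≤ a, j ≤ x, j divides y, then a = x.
y = h and j divides y, hence j divides h. Because h divides i and i divides j, h divides j. j divides h, so j = h. h = a, so j = a. j ≤ x, so a ≤ x. Since x ≤ a, a = x.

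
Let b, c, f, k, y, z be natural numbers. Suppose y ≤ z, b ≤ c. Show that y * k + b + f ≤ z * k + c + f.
y ≤ z, so y * k ≤ z * k. b ≤ c, therefore b + f ≤ c + f. Since y * k ≤ z * k, y * k + b + f ≤ z * k + c + f.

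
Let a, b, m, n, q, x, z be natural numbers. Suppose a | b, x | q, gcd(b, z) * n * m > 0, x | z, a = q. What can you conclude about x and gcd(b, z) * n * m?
x ≤ gcd(b, z) * n * m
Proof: a = q and a | b, therefore q | b. x | q, so x | b. Since x | z, x | gcd(b, z). Then x | gcd(b, z) * n. Then x | gcd(b, z) * n * m. Since gcd(b, z) * n * m > 0, x ≤ gcd(b, z) * n * m.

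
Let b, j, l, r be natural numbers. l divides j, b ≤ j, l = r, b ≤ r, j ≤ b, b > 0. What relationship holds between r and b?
r = b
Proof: j ≤ b and b ≤ j, hence j = b. Since l divides j, l divides b. l = r, so r divides b. Since b > 0, r ≤ b. Since b ≤ r, b = r. Then r = b.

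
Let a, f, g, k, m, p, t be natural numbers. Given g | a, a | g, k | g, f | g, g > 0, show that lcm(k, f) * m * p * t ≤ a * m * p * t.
Because g | a and a | g, g = a. From k | g and f | g, lcm(k, f) | g. g > 0, so lcm(k, f) ≤ g. Since g = a, lcm(k, f) ≤ a. Then lcm(k, f) * m ≤ a * m. Then lcm(k, f) * m * p ≤ a * m * p. Then lcm(k, f) * m * p * t ≤ a * m * p * t.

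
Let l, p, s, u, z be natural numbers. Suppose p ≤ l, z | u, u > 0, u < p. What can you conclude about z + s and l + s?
z + s < l + s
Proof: From z | u and u > 0, z ≤ u. u < p and p ≤ l, hence u < l. z ≤ u, so z < l. Then z + s < l + s.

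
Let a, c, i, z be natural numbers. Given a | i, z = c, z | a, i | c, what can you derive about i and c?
i = c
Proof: Because z = c and z | a, c | a. Since a | i, c | i. i | c, so i = c.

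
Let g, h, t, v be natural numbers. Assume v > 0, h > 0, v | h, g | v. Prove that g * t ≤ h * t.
Because g | v and v > 0, g ≤ v. v | h and h > 0, so v ≤ h. Since g ≤ v, g ≤ h. Then g * t ≤ h * t.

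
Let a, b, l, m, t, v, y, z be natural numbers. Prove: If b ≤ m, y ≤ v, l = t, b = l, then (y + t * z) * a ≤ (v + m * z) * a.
From b = l and l = t, b = t. Since b ≤ m, t ≤ m. Then t * z ≤ m * z. y ≤ v, so y + t * z ≤ v + m * z. Then (y + t * z) * a ≤ (v + m * z) * a.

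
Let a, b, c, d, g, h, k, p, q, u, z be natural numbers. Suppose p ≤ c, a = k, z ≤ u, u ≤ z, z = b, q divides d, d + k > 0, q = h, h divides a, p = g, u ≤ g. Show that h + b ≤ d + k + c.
q = h and q divides d, so h divides d. a = k and h divides a, therefore h divides k. h divides d, so h divides d + k. Since d + k > 0, h ≤ d + k. From u ≤ z and z ≤ u, u = z. z = b, so u = b. Since p = g and p ≤ c, g ≤ c. Since u ≤ g, u ≤ c. u = b, so b ≤ c. Since h ≤ d + k, h + b ≤ d + k + c.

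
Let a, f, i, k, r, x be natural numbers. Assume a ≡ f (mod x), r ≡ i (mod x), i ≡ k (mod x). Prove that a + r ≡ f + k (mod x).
Since r ≡ i (mod x) and i ≡ k (mod x), r ≡ k (mod x). a ≡ f (mod x), so a + r ≡ f + k (mod x).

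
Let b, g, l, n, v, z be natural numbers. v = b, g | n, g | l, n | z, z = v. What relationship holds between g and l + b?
g | l + b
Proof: z = v and n | z, so n | v. g | n, so g | v. Since v = b, g | b. Since g | l, g | l + b.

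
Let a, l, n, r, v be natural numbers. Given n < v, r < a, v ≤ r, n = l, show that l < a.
Because n < v and v ≤ r, n < r. n = l, so l < r. r < a, so l < a.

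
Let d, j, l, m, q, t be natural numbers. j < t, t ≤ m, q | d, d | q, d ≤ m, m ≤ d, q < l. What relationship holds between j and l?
j < l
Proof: From j < t and t ≤ m, j < m. q | d and d | q, therefore q = d. d ≤ m and m ≤ d, therefore d = m. q = d, so q = m. From q < l, m < l. Since j < m, j < l.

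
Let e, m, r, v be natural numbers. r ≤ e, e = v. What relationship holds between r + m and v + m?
r + m ≤ v + m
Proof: e = v and r ≤ e, hence r ≤ v. Then r + m ≤ v + m.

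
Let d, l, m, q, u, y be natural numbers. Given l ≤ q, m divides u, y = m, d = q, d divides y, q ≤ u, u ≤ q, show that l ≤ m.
y = m and d divides y, hence d divides m. d = q, so q divides m. u ≤ q and q ≤ u, so u = q. Since m divides u, m divides q. q divides m, so q = m. Since l ≤ q, l ≤ m.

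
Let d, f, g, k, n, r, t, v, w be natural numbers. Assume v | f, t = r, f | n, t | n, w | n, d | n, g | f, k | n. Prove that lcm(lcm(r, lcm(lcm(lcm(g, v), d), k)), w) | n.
Since t = r and t | n, r | n. Since g | f and v | f, lcm(g, v) | f. Because f | n, lcm(g, v) | n. Since d | n, lcm(lcm(g, v), d) | n. Since k | n, lcm(lcm(lcm(g, v), d), k) | n. r | n, so lcm(r, lcm(lcm(lcm(g, v), d), k)) | n. w | n, so lcm(lcm(r, lcm(lcm(lcm(g, v), d), k)), w) | n.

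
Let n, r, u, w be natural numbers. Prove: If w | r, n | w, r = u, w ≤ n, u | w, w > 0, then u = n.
Since r = u and w | r, w | u. From u | w, u = w. n | w and w > 0, thus n ≤ w. w ≤ n, so w = n. u = w, so u = n.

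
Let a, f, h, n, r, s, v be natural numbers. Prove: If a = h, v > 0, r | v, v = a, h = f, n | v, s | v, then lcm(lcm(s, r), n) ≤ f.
Since v = a and a = h, v = h. Since h = f, v = f. s | v and r | v, so lcm(s, r) | v. n | v, so lcm(lcm(s, r), n) | v. v > 0, so lcm(lcm(s, r), n) ≤ v. Since v = f, lcm(lcm(s, r), n) ≤ f.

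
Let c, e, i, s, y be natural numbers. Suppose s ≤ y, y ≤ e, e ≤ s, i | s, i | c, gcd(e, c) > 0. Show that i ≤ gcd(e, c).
s ≤ y and y ≤ e, hence s ≤ e. e ≤ s, so s = e. i | s, so i | e. Since i | c, i | gcd(e, c). Since gcd(e, c) > 0, i ≤ gcd(e, c).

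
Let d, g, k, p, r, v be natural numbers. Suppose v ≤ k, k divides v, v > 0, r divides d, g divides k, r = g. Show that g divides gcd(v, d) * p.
k divides v and v > 0, hence k ≤ v. v ≤ k, so k = v. g divides k, so g divides v. r = g and r divides d, hence g divides d. g divides v, so g divides gcd(v, d). Then g divides gcd(v, d) * p.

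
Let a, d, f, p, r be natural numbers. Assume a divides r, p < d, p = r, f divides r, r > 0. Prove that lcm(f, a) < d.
Since f divides r and a divides r, lcm(f, a) divides r. r > 0, so lcm(f, a) ≤ r. p = r and p < d, hence r < d. lcm(f, a) ≤ r, so lcm(f, a) < d.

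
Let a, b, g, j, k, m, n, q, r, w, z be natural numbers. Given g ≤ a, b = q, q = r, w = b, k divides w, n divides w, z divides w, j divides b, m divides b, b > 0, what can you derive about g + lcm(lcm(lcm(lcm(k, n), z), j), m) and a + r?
g + lcm(lcm(lcm(lcm(k, n), z), j), m) ≤ a + r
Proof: Since b = q and q = r, b = r. Because k divides w and n divides w, lcm(k, n) divides w. z divides w, so lcm(lcm(k, n), z) divides w. w = b, so lcm(lcm(k, n), z) divides b. Since j divides b, lcm(lcm(lcm(k, n), z), j) divides b. Because m divides b, lcm(lcm(lcm(lcm(k, n), z), j), m) divides b. Since b > 0, lcm(lcm(lcm(lcm(k, n), z), j), m) ≤ b. b = r, so lcm(lcm(lcm(lcm(k, n), z), j), m) ≤ r. g ≤ a, so g + lcm(lcm(lcm(lcm(k, n), z), j), m) ≤ a + r.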